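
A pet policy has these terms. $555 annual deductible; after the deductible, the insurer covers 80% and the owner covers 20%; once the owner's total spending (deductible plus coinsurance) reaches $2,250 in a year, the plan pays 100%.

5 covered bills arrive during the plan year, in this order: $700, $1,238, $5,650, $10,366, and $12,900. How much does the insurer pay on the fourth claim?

$10,077.60

#1 ($700): $555 to deductible, leaving $145; coinsurance $145 × 20% = $29. Cost to owner: $584. OOP to date $584. Insurer: $700 − $584 = $116.
#2 ($1,238): 20% coinsurance on $1,238 = $247.60. Owner owes $247.60 (running OOP $831.60). Insurer: $1,238 − $247.60 = $990.40.
#3 ($5,650): deductible already satisfied, so owner's share is 20% × $5,650 = $1,130. Owner pays $1,130; OOP now $1,961.60. Plan pays $5,650 − $1,130 = $4,520.
#4 ($10,366): deductible already satisfied, so owner's share is 20% × $10,366 = $2,073.20. That would push OOP to $4,034.80, over the $2,250 cap, so owner pays $2,250 − $1,961.60 = $288.40. Plan pays $10,366 − $288.40 = $10,077.60.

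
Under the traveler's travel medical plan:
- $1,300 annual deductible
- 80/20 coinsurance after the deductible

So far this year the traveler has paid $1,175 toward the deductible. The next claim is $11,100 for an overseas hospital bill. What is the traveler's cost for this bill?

$2,320

Remaining deductible: $1,300 − $1,175 = $125.
The remaining $10,975 (= $11,100 − $125) moves to coinsurance.
Coinsurance: $10,975 × 20% = $2,195.
Traveler responsibility: $125 + $2,195 = $2,320.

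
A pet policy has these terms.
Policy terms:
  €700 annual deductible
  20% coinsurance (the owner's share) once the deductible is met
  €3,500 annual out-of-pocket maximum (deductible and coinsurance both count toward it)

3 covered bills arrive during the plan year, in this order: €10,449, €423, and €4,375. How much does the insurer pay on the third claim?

Claim 1 (€10,449): €700 to deductible, leaving €9,749; 20% of €9,749 = €1,949.80. Owner owes €2,649.80 (running OOP €2,649.80). Insurer: €10,449 − €2,649.80 = €7,799.20.
Claim 2 (€423): deductible met; 20% of €423 = €84.60. Cost to owner: €84.60. OOP to date €2,734.40. Plan pays €423 − €84.60 = €338.40.
Claim 3 (€4,375): deductible already satisfied, so owner's share is 20% × €4,375 = €875. OOP would hit €3,609.40 > €3,500, so the cap limits the owner to €3,500 − €2,734.40 = €765.60. Insurer: €4,375 − €765.60 = €3,609.40.

€3,609.40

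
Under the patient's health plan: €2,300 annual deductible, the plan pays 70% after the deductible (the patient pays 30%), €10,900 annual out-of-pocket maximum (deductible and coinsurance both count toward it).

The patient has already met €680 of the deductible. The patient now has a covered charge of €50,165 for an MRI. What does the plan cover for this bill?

€39,945

Remaining deductible: €2,300 − €680 = €1,620.
The remaining €48,545 (= €50,165 − €1,620) moves to coinsurance.
Patient's 30% share of €48,545 is €14,563.50.
Patient responsibility before any cap: €1,620 + €14,563.50 = €16,183.50.
That would bring total out-of-pocket to €16,863.50, past the €10,900 cap. The patient is capped at €10,900 − €680 = €10,220 on this claim.
Insurer pays the balance: €50,165 − €10,220 = €39,945.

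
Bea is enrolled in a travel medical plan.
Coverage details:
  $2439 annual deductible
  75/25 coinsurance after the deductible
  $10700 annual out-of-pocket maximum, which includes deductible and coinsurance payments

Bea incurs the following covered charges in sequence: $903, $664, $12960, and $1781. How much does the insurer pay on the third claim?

$9066

Bill 1, $903: fully absorbed by the deductible. Traveler owes $903 (running OOP $903). Plan pays $903 − $903 = $0.
Bill 2, $664: fully absorbed by the deductible. Traveler owes $664 (running OOP $1567). Insurer: $664 − $664 = $0.
Bill 3, $12960: deductible takes $872, $12088 remains; 25% of $12088 = $3022. Cost to traveler: $3894. OOP to date $5461. Plan pays $12960 − $3894 = $9066.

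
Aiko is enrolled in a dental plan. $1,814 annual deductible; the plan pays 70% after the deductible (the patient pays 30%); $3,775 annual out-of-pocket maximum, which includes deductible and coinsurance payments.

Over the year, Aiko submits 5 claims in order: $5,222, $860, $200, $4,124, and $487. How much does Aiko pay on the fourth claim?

$620.60

Claim 1 — $5,222: $1,814 to deductible, leaving $3,408; coinsurance $3,408 × 30% = $1,022.40. Cost to patient: $2,836.40. OOP to date $2,836.40.
Claim 2 — $860: deductible met; 30% of $860 = $258. Patient pays $258; OOP now $3,094.40.
Claim 3 — $200: deductible already satisfied, so patient's share is 30% × $200 = $60. Patient owes $60 (running OOP $3,154.40).
Claim 4 — $4,124: 30% coinsurance on $4,124 = $1,237.20. That would push OOP to $4,391.60, over the $3,775 cap, so patient pays $3,775 − $3,154.40 = $620.60.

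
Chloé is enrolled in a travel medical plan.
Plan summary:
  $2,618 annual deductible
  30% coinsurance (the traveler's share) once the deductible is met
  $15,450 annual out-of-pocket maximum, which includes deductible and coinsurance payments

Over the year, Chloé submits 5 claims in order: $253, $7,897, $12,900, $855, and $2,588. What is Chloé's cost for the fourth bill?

#1 ($253): fully absorbed by the deductible. Cost to traveler: $253. OOP to date $253.
#2 ($7,897): deductible takes $2,365, $5,532 remains; traveler's 30% is $1,659.60. Traveler owes $4,024.60 (running OOP $4,277.60).
#3 ($12,900): deductible already satisfied, so traveler's share is 30% × $12,900 = $3,870. Traveler pays $3,870; OOP now $8,147.60.
#4 ($855): deductible met; 30% of $855 = $256.50. Cost to traveler: $256.50. OOP to date $8,404.10.

$256.50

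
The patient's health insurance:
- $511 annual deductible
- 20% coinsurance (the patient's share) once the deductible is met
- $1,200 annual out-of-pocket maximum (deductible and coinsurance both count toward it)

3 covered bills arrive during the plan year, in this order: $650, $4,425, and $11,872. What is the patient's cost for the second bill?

$661.20

Bill 1, $650: deductible takes $511, $139 remains; coinsurance $139 × 20% = $27.80. Patient owes $538.80 (running OOP $538.80).
Bill 2, $4,425: deductible met; 20% of $4,425 = $885. Adding that to $538.80 gives $1,423.80, past the $1,200 cap; patient pays only $1,200 − $538.80 = $661.20.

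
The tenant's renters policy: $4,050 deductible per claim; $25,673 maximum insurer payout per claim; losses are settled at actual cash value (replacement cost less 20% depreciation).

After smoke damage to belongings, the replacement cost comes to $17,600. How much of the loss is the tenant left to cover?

$7,570

At 20% depreciation, ACV = $17,600 − $3,520 = $14,080.
Subtract the deductible: $14,080 − $4,050 = $10,030.
That's under the $25,673 cap, so the insurer reimburses the full $10,030.
Tenant's share is the uncovered remainder: $17,600 − $10,030 = $7,570.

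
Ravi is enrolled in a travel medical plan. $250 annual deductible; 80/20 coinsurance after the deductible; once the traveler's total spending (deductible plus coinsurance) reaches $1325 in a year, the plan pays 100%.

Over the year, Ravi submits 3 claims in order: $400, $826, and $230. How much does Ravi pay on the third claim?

$46

Claim 1 ($400): $250 finishes the deductible; $150 goes to coinsurance; coinsurance $150 × 20% = $30. Cost to traveler: $280. OOP to date $280.
Claim 2 ($826): deductible already satisfied, so traveler's share is 20% × $826 = $165.20. Cost to traveler: $165.20. OOP to date $445.20.
Claim 3 ($230): deductible met; 20% of $230 = $46. Cost to traveler: $46. OOP to date $491.20.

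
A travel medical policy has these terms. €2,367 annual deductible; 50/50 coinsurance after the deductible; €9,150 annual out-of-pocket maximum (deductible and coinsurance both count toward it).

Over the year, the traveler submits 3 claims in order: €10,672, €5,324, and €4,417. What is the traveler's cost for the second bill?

Claim 1 (€10,672): €2,367 finishes the deductible; €8,305 goes to coinsurance; traveler's 50% is €4,152.50. Cost to traveler: €6,519.50. OOP to date €6,519.50.
Claim 2 (€5,324): deductible already satisfied, so traveler's share is 50% × €5,324 = €2,662. OOP would hit €9,181.50 > €9,150, so the cap limits the traveler to €9,150 − €6,519.50 = €2,630.50.

€2,630.50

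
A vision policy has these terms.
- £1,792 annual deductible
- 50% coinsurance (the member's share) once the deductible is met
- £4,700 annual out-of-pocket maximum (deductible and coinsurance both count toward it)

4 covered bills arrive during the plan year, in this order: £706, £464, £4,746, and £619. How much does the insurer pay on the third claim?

£2,062

#1 (£706): fully absorbed by the deductible. Member pays £706; OOP now £706. Insurer: £706 − £706 = £0.
#2 (£464): entire amount goes to the deductible. Member owes £464 (running OOP £1,170). Insurer: £464 − £464 = £0.
#3 (£4,746): £622 to deductible, leaving £4,124; coinsurance £4,124 × 50% = £2,062. Cost to member: £2,684. OOP to date £3,854. Plan pays £4,746 − £2,684 = £2,062.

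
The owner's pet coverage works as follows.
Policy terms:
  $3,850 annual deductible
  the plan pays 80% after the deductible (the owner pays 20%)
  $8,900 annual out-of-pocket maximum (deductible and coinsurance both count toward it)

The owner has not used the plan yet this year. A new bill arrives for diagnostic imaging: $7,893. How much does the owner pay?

Deductible not yet touched, so the first $3,850 of the bill goes to the deductible.
That leaves $7,893 − $3,850 = $4,043 for coinsurance.
Owner's 20% share of $4,043 is $808.60.
That puts the owner's cost at $3,850 + $808.60 = $4,658.60 before any cap.
Cumulative spending $0 + $4,658.60 = $4,658.60 stays under the $8,900 maximum.

$4,658.60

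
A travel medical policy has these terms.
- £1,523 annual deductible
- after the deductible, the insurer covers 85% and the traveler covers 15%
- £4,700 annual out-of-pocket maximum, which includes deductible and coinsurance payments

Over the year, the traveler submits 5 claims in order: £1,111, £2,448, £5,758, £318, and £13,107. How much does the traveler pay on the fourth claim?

Claim 1 (£1,111): entire amount goes to the deductible. Cost to traveler: £1,111. OOP to date £1,111.
Claim 2 (£2,448): £412 finishes the deductible; £2,036 goes to coinsurance; coinsurance £2,036 × 15% = £305.40. Traveler pays £717.40; OOP now £1,828.40.
Claim 3 (£5,758): deductible met; 15% of £5,758 = £863.70. Traveler owes £863.70 (running OOP £2,692.10).
Claim 4 (£318): deductible met; 15% of £318 = £47.70. Cost to traveler: £47.70. OOP to date £2,739.80.

£47.70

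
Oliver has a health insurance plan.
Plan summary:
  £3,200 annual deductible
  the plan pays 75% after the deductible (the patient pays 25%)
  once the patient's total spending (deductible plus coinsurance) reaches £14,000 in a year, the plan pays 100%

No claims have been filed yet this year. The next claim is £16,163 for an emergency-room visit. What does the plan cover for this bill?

£9,722.25

Deductible not yet touched, so the first £3,200 of the bill goes to the deductible.
That leaves £16,163 − £3,200 = £12,963 for coinsurance.
Patient's 25% share of £12,963 is £3,240.75.
That puts the patient's cost at £3,200 + £3,240.75 = £6,440.75 before any cap.
Cumulative spending £0 + £6,440.75 = £6,440.75 stays under the £14,000 maximum.
The insurer covers the remainder: £16,163 − £6,440.75 = £9,722.25.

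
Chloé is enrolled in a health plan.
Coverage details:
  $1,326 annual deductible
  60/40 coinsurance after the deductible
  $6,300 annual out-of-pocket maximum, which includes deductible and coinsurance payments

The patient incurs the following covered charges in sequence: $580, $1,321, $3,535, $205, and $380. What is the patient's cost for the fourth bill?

Bill 1, $580: all of it applies to the deductible. Patient owes $580 (running OOP $580).
Bill 2, $1,321: deductible takes $746, $575 remains; 40% of $575 = $230. Cost to patient: $976. OOP to date $1,556.
Bill 3, $3,535: deductible already satisfied, so patient's share is 40% × $3,535 = $1,414. Cost to patient: $1,414. OOP to date $2,970.
Bill 4, $205: deductible already satisfied, so patient's share is 40% × $205 = $82. Patient pays $82; OOP now $3,052.

$82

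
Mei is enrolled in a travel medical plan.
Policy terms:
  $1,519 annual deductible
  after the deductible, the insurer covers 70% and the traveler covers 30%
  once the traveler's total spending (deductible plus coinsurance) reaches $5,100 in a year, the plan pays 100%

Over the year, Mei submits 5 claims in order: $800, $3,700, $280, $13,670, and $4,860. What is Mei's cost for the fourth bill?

Bill 1, $800: all of it applies to the deductible. Cost to traveler: $800. OOP to date $800.
Bill 2, $3,700: $719 finishes the deductible; $2,981 goes to coinsurance; 30% of $2,981 = $894.30. Traveler owes $1,613.30 (running OOP $2,413.30).
Bill 3, $280: deductible already satisfied, so traveler's share is 30% × $280 = $84. Traveler owes $84 (running OOP $2,497.30).
Bill 4, $13,670: deductible met; 30% of $13,670 = $4,101. That would push OOP to $6,598.30, over the $5,100 cap, so traveler pays $5,100 − $2,497.30 = $2,602.70.

$2,602.70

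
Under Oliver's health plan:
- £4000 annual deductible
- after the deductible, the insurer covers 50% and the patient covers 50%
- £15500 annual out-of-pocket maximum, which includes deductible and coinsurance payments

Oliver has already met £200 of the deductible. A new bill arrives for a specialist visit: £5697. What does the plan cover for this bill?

£948.50

Remaining deductible: £4000 − £200 = £3800.
After the £3800 deductible portion, £5697 − £3800 = £1897 is subject to coinsurance.
50% of £1897 = £948.50 falls to the patient.
That puts the patient's cost at £3800 + £948.50 = £4748.50 before any cap.
Year-to-date out-of-pocket becomes £200 + £4748.50 = £4948.50, still under the £15500 maximum, so no cap applies.
The insurer covers the remainder: £5697 − £4748.50 = £948.50.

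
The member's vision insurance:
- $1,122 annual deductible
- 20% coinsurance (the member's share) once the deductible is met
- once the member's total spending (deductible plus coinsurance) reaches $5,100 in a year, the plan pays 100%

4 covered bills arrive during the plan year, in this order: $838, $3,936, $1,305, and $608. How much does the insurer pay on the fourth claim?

Claim 1 — $838: all of it applies to the deductible. Cost to member: $838. OOP to date $838. Plan pays $838 − $838 = $0.
Claim 2 — $3,936: $284 to deductible, leaving $3,652; coinsurance $3,652 × 20% = $730.40. Member pays $1,014.40; OOP now $1,852.40. Plan pays $3,936 − $1,014.40 = $2,921.60.
Claim 3 — $1,305: 20% coinsurance on $1,305 = $261. Member owes $261 (running OOP $2,113.40). Insurer: $1,305 − $261 = $1,044.
Claim 4 — $608: deductible met; 20% of $608 = $121.60. Cost to member: $121.60. OOP to date $2,235. Insurer: $608 − $121.60 = $486.40.

$486.40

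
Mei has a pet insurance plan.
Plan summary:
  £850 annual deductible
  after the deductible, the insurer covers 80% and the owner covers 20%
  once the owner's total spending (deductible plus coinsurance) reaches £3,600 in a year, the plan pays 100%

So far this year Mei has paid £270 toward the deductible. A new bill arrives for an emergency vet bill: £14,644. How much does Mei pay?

£3,330

Remaining deductible: £850 − £270 = £580.
After the £580 deductible portion, £14,644 − £580 = £14,064 is subject to coinsurance.
Owner's 20% share of £14,064 is £2,812.80.
That puts the owner's cost at £580 + £2,812.80 = £3,392.80 before any cap.
Year-to-date out-of-pocket would reach £270 + £3,392.80 = £3,662.80, above the £3,600 maximum, so the owner pays only £3,600 − £270 = £3,330.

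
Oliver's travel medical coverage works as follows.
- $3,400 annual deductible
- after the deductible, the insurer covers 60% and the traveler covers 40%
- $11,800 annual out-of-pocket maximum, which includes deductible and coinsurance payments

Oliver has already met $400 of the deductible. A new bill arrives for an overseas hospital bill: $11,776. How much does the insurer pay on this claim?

Remaining deductible: $3,400 − $400 = $3,000.
After the $3,000 deductible portion, $11,776 − $3,000 = $8,776 is subject to coinsurance.
Coinsurance: $8,776 × 40% = $3,510.40.
So the traveler owes $3,000 + $3,510.40 = $6,510.40 before any cap.
Cumulative spending $400 + $6,510.40 = $6,910.40 stays under the $11,800 maximum.
Insurer pays the balance: $11,776 − $6,510.40 = $5,265.60.

$5,265.60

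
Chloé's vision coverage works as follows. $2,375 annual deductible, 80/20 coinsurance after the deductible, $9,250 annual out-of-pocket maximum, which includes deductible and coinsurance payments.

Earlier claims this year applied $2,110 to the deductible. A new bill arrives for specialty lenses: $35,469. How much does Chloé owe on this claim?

Deductible still to meet: $2,375 − $2,110 = $265.
That leaves $35,469 − $265 = $35,204 for coinsurance.
20% of $35,204 = $7,040.80 falls to the member.
So the member owes $265 + $7,040.80 = $7,305.80 before any cap.
Adding $7,305.80 to the $2,110 already spent would give $9,415.80, which exceeds the $9,250 cap; the member pays just $9,250 − $2,110 = $7,140.

$7,140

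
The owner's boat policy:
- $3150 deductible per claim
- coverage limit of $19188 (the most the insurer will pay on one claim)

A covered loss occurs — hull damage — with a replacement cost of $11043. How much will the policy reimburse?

After the deductible, $11043 − $3150 = $7893 remains.
$7893 is within the $19188 limit, so the insurer pays $7893.

$7893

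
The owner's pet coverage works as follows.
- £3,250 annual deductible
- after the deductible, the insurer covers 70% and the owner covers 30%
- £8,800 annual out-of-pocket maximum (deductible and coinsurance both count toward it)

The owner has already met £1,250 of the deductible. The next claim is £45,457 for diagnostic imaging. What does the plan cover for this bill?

£37,907

£1,250 of the £3,250 deductible is already met, leaving £2,000.
After the £2,000 deductible portion, £45,457 − £2,000 = £43,457 is subject to coinsurance.
Owner's 30% share of £43,457 is £13,037.10.
So the owner owes £2,000 + £13,037.10 = £15,037.10 before any cap.
That would bring total out-of-pocket to £16,287.10, past the £8,800 cap. The owner is capped at £8,800 − £1,250 = £7,550 on this claim.
The insurer covers the remainder: £45,457 − £7,550 = £37,907.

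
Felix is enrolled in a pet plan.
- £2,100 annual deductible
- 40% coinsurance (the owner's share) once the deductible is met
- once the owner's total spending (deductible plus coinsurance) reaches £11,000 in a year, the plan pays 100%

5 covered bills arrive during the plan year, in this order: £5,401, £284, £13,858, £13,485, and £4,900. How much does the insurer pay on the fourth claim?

£11,562.20

Claim 1 — £5,401: £2,100 to deductible, leaving £3,301; 40% of £3,301 = £1,320.40. Owner owes £3,420.40 (running OOP £3,420.40). Plan pays £5,401 − £3,420.40 = £1,980.60.
Claim 2 — £284: deductible met; 40% of £284 = £113.60. Owner pays £113.60; OOP now £3,534. Insurer: £284 − £113.60 = £170.40.
Claim 3 — £13,858: deductible already satisfied, so owner's share is 40% × £13,858 = £5,543.20. Owner pays £5,543.20; OOP now £9,077.20. Insurer: £13,858 − £5,543.20 = £8,314.80.
Claim 4 — £13,485: deductible already satisfied, so owner's share is 40% × £13,485 = £5,394. Adding that to £9,077.20 gives £14,471.20, past the £11,000 cap; owner pays only £11,000 − £9,077.20 = £1,922.80. Plan pays £13,485 − £1,922.80 = £11,562.20.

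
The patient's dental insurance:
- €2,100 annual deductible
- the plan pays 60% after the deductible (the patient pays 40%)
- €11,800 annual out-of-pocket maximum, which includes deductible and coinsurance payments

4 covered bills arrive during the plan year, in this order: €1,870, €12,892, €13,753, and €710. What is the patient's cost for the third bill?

€4,635.20

#1 (€1,870): fully absorbed by the deductible. Cost to patient: €1,870. OOP to date €1,870.
#2 (€12,892): deductible takes €230, €12,662 remains; patient's 40% is €5,064.80. Cost to patient: €5,294.80. OOP to date €7,164.80.
#3 (€13,753): 40% coinsurance on €13,753 = €5,501.20. Adding that to €7,164.80 gives €12,666, past the €11,800 cap; patient pays only €11,800 − €7,164.80 = €4,635.20.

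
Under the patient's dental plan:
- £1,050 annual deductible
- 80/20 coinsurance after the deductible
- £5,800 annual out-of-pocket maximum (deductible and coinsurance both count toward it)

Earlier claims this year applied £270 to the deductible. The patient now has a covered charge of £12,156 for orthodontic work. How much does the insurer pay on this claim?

£9,100.80

Remaining deductible: £1,050 − £270 = £780.
That leaves £12,156 − £780 = £11,376 for coinsurance.
Coinsurance: £11,376 × 20% = £2,275.20.
That puts the patient's cost at £780 + £2,275.20 = £3,055.20 before any cap.
Cumulative spending £270 + £3,055.20 = £3,325.20 stays under the £5,800 maximum.
The insurer covers the remainder: £12,156 − £3,055.20 = £9,100.80.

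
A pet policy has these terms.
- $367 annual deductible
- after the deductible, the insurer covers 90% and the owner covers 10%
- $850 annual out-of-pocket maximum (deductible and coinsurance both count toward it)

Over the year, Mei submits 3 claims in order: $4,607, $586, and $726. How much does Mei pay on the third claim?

$0.40

Claim 1 — $4,607: $367 finishes the deductible; $4,240 goes to coinsurance; 10% of $4,240 = $424. Owner pays $791; OOP now $791.
Claim 2 — $586: deductible met; 10% of $586 = $58.60. Owner pays $58.60; OOP now $849.60.
Claim 3 — $726: deductible already satisfied, so owner's share is 10% × $726 = $72.60. OOP would hit $922.20 > $850, so the cap limits the owner to $850 − $849.60 = $0.40.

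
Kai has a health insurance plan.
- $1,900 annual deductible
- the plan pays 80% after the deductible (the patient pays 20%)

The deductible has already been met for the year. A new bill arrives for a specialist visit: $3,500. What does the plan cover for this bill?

With the deductible met, the entire $3,500 is subject to coinsurance.
Coinsurance: $3,500 × 20% = $700.
The insurer covers the remainder: $3,500 − $700 = $2,800.

$2,800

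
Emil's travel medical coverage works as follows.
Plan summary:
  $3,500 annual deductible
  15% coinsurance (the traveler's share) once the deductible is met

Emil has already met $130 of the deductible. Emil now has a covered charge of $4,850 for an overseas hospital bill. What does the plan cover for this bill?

Deductible still to meet: $3,500 − $130 = $3,370.
After the $3,370 deductible portion, $4,850 − $3,370 = $1,480 is subject to coinsurance.
Traveler's 15% share of $1,480 is $222.
So the traveler owes $3,370 + $222 = $3,592.
Insurer pays the balance: $4,850 − $3,592 = $1,258.

$1,258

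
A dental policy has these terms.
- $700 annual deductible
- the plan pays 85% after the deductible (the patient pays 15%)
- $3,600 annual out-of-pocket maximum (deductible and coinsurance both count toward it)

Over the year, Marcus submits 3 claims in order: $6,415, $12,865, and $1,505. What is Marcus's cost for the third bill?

Claim 1 ($6,415): $700 to deductible, leaving $5,715; 15% of $5,715 = $857.25. Patient pays $1,557.25; OOP now $1,557.25.
Claim 2 ($12,865): deductible already satisfied, so patient's share is 15% × $12,865 = $1,929.75. Patient pays $1,929.75; OOP now $3,487.
Claim 3 ($1,505): 15% coinsurance on $1,505 = $225.75. That would push OOP to $3,712.75, over the $3,600 cap, so patient pays $3,600 − $3,487 = $113.

$113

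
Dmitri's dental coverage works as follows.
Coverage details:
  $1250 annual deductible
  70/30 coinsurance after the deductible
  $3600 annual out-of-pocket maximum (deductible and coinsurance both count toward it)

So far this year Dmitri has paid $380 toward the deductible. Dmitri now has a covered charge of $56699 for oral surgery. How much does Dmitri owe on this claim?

$3220

Remaining deductible: $1250 − $380 = $870.
After the $870 deductible portion, $56699 − $870 = $55829 is subject to coinsurance.
Patient's 30% share of $55829 is $16748.70.
Patient responsibility before any cap: $870 + $16748.70 = $17618.70.
That would bring total out-of-pocket to $17998.70, past the $3600 cap. The patient is capped at $3600 − $380 = $3220 on this claim.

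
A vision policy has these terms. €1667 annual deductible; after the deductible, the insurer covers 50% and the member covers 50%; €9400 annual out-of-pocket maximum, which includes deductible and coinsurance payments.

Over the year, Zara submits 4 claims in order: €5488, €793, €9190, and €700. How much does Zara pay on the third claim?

Claim 1 — €5488: deductible takes €1667, €3821 remains; 50% of €3821 = €1910.50. Member owes €3577.50 (running OOP €3577.50).
Claim 2 — €793: 50% coinsurance on €793 = €396.50. Member pays €396.50; OOP now €3974.
Claim 3 — €9190: deductible met; 50% of €9190 = €4595. Member owes €4595 (running OOP €8569).

€4595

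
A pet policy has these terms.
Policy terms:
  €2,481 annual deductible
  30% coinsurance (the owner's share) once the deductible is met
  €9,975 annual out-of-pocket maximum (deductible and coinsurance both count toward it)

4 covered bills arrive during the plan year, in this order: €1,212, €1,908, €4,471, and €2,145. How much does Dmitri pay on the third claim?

€1,341.30

Claim 1 — €1,212: all of it applies to the deductible. Cost to owner: €1,212. OOP to date €1,212.
Claim 2 — €1,908: €1,269 to deductible, leaving €639; 30% of €639 = €191.70. Cost to owner: €1,460.70. OOP to date €2,672.70.
Claim 3 — €4,471: 30% coinsurance on €4,471 = €1,341.30. Owner owes €1,341.30 (running OOP €4,014).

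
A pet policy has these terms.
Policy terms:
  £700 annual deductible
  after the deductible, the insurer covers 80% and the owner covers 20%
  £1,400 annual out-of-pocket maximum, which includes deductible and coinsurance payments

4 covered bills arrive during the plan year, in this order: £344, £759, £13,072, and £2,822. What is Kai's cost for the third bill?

£619.40

#1 (£344): fully absorbed by the deductible. Owner pays £344; OOP now £344.
#2 (£759): £356 finishes the deductible; £403 goes to coinsurance; owner's 20% is £80.60. Owner owes £436.60 (running OOP £780.60).
#3 (£13,072): deductible already satisfied, so owner's share is 20% × £13,072 = £2,614.40. Adding that to £780.60 gives £3,395, past the £1,400 cap; owner pays only £1,400 − £780.60 = £619.40.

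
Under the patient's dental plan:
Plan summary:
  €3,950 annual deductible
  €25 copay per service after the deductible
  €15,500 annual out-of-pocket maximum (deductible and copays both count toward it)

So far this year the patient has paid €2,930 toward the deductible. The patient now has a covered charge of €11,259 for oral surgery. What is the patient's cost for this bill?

€1,045

Remaining deductible: €3,950 − €2,930 = €1,020.
That leaves €11,259 − €1,020 = €10,239 for the copay.
Copay on this service: €25.
That puts the patient's cost at €1,020 + €25 = €1,045 before any cap.
Year-to-date out-of-pocket becomes €2,930 + €1,045 = €3,975, still under the €15,500 maximum, so no cap applies.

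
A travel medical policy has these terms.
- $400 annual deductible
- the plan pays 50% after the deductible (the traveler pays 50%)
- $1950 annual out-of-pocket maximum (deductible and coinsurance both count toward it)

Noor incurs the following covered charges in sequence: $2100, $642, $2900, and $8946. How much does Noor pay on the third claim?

Bill 1, $2100: $400 to deductible, leaving $1700; traveler's 50% is $850. Traveler pays $1250; OOP now $1250.
Bill 2, $642: 50% coinsurance on $642 = $321. Traveler owes $321 (running OOP $1571).
Bill 3, $2900: deductible already satisfied, so traveler's share is 50% × $2900 = $1450. Adding that to $1571 gives $3021, past the $1950 cap; traveler pays only $1950 − $1571 = $379.

$379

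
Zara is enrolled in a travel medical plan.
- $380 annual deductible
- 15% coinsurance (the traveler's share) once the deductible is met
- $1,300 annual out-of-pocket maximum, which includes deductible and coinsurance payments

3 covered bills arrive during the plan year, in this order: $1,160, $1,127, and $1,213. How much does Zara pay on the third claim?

$181.95

#1 ($1,160): $380 finishes the deductible; $780 goes to coinsurance; traveler's 15% is $117. Cost to traveler: $497. OOP to date $497.
#2 ($1,127): deductible already satisfied, so traveler's share is 15% × $1,127 = $169.05. Traveler owes $169.05 (running OOP $666.05).
#3 ($1,213): deductible met; 15% of $1,213 = $181.95. Cost to traveler: $181.95. OOP to date $848.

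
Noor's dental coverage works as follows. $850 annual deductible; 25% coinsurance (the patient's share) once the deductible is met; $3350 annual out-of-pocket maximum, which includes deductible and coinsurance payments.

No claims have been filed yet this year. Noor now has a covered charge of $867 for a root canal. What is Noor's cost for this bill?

The full $850 deductible is still open; $850 of this bill applies to it.
The remaining $17 (= $867 − $850) moves to coinsurance.
25% of $17 = $4.25 falls to the patient.
Patient responsibility before any cap: $850 + $4.25 = $854.25.
Total out-of-pocket so far would be $0 + $854.25 = $854.25, below the $3350 cap — no reduction.

$854.25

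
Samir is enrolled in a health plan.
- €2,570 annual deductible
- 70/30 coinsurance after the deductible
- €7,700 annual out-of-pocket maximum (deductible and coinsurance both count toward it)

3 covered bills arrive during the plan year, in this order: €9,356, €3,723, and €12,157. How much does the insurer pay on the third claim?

Claim 1 — €9,356: €2,570 to deductible, leaving €6,786; patient's 30% is €2,035.80. Patient pays €4,605.80; OOP now €4,605.80. Plan pays €9,356 − €4,605.80 = €4,750.20.
Claim 2 — €3,723: deductible met; 30% of €3,723 = €1,116.90. Patient owes €1,116.90 (running OOP €5,722.70). Insurer: €3,723 − €1,116.90 = €2,606.10.
Claim 3 — €12,157: 30% coinsurance on €12,157 = €3,647.10. OOP would hit €9,369.80 > €7,700, so the cap limits the patient to €7,700 − €5,722.70 = €1,977.30. Plan pays €12,157 − €1,977.30 = €10,179.70.

€10,179.70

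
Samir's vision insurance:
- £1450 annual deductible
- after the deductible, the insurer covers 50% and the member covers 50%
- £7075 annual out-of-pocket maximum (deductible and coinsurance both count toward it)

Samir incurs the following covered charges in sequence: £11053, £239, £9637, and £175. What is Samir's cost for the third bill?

#1 (£11053): £1450 to deductible, leaving £9603; member's 50% is £4801.50. Member owes £6251.50 (running OOP £6251.50).
#2 (£239): deductible already satisfied, so member's share is 50% × £239 = £119.50. Member owes £119.50 (running OOP £6371).
#3 (£9637): deductible met; 50% of £9637 = £4818.50. OOP would hit £11189.50 > £7075, so the cap limits the member to £7075 − £6371 = £704.

£704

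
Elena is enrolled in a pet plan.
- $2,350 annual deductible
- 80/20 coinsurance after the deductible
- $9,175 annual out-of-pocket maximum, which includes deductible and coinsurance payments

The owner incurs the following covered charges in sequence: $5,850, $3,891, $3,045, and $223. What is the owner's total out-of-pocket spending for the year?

Bill 1, $5,850: deductible takes $2,350, $3,500 remains; owner's 20% is $700. Owner owes $3,050 (running OOP $3,050).
Bill 2, $3,891: deductible already satisfied, so owner's share is 20% × $3,891 = $778.20. Cost to owner: $778.20. OOP to date $3,828.20.
Bill 3, $3,045: deductible already satisfied, so owner's share is 20% × $3,045 = $609. Cost to owner: $609. OOP to date $4,437.20.
Bill 4, $223: 20% coinsurance on $223 = $44.60. Cost to owner: $44.60. OOP to date $4,481.80.
Summing the owner's payments: $3,050 + $778.20 + $609 + $44.60 = $4,481.80.

$4,481.80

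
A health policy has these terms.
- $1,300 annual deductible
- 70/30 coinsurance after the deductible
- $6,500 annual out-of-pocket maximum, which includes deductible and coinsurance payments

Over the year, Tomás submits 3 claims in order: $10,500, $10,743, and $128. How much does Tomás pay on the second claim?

Claim 1 — $10,500: $1,300 to deductible, leaving $9,200; patient's 30% is $2,760. Cost to patient: $4,060. OOP to date $4,060.
Claim 2 — $10,743: 30% coinsurance on $10,743 = $3,222.90. That would push OOP to $7,282.90, over the $6,500 cap, so patient pays $6,500 − $4,060 = $2,440.

$2,440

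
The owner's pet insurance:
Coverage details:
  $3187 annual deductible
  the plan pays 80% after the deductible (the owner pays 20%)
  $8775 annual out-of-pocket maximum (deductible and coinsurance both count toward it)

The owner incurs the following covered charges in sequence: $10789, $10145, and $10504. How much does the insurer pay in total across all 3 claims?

Bill 1, $10789: $3187 to deductible, leaving $7602; coinsurance $7602 × 20% = $1520.40. Owner owes $4707.40 (running OOP $4707.40). Plan pays $10789 − $4707.40 = $6081.60.
Bill 2, $10145: deductible already satisfied, so owner's share is 20% × $10145 = $2029. Owner pays $2029; OOP now $6736.40. Plan pays $10145 − $2029 = $8116.
Bill 3, $10504: 20% coinsurance on $10504 = $2100.80. OOP would hit $8837.20 > $8775, so the cap limits the owner to $8775 − $6736.40 = $2038.60. Plan pays $10504 − $2038.60 = $8465.40.
Insurer total: $6081.60 + $8116 + $8465.40 = $22663.

$22663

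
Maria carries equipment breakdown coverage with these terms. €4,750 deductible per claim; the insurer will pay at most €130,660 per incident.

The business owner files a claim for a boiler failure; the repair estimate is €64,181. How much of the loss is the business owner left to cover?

After the deductible, €64,181 − €4,750 = €59,431 remains.
That's under the €130,660 cap, so the insurer reimburses the full €59,431.
The business owner bears the rest of the original loss: €64,181 − €59,431 = €4,750.

€4,750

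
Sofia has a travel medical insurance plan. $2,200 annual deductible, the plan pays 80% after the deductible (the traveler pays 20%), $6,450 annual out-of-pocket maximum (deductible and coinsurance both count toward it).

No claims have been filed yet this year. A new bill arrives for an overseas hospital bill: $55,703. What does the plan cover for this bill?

$49,253

The full $2,200 deductible is still open; $2,200 of this bill applies to it.
After the $2,200 deductible portion, $55,703 − $2,200 = $53,503 is subject to coinsurance.
Traveler's 20% share of $53,503 is $10,700.60.
Traveler responsibility before any cap: $2,200 + $10,700.60 = $12,900.60.
Adding $12,900.60 to the $0 already spent would give $12,900.60, which exceeds the $6,450 cap; the traveler pays just $6,450 − $0 = $6,450.
The insurer covers the remainder: $55,703 − $6,450 = $49,253.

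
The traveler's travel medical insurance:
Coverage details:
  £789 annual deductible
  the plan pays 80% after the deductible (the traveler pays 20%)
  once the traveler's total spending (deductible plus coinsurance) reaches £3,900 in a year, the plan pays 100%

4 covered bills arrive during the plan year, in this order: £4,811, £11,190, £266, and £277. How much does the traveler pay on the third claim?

Bill 1, £4,811: deductible takes £789, £4,022 remains; coinsurance £4,022 × 20% = £804.40. Traveler owes £1,593.40 (running OOP £1,593.40).
Bill 2, £11,190: deductible already satisfied, so traveler's share is 20% × £11,190 = £2,238. Traveler owes £2,238 (running OOP £3,831.40).
Bill 3, £266: deductible met; 20% of £266 = £53.20. Traveler pays £53.20; OOP now £3,884.60.

£53.20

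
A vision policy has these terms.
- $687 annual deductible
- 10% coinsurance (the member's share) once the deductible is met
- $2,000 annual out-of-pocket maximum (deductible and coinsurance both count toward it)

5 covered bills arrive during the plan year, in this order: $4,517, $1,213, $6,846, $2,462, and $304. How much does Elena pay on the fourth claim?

Claim 1 ($4,517): $687 finishes the deductible; $3,830 goes to coinsurance; 10% of $3,830 = $383. Member pays $1,070; OOP now $1,070.
Claim 2 ($1,213): deductible met; 10% of $1,213 = $121.30. Member pays $121.30; OOP now $1,191.30.
Claim 3 ($6,846): deductible met; 10% of $6,846 = $684.60. Cost to member: $684.60. OOP to date $1,875.90.
Claim 4 ($2,462): deductible met; 10% of $2,462 = $246.20. That would push OOP to $2,122.10, over the $2,000 cap, so member pays $2,000 − $1,875.90 = $124.10.

$124.10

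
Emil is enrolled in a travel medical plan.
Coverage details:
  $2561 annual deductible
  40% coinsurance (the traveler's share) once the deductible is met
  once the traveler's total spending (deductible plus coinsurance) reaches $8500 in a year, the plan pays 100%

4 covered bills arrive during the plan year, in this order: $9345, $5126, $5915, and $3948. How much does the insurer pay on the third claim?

$4740

Claim 1 ($9345): $2561 finishes the deductible; $6784 goes to coinsurance; 40% of $6784 = $2713.60. Cost to traveler: $5274.60. OOP to date $5274.60. Insurer: $9345 − $5274.60 = $4070.40.
Claim 2 ($5126): deductible met; 40% of $5126 = $2050.40. Cost to traveler: $2050.40. OOP to date $7325. Plan pays $5126 − $2050.40 = $3075.60.
Claim 3 ($5915): deductible met; 40% of $5915 = $2366. Adding that to $7325 gives $9691, past the $8500 cap; traveler pays only $8500 − $7325 = $1175. Insurer: $5915 − $1175 = $4740.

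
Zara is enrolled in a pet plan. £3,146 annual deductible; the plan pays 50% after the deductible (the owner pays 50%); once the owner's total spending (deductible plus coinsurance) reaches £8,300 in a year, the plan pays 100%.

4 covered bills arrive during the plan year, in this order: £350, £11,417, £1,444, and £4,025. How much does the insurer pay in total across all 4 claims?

£8,936

#1 (£350): fully absorbed by the deductible. Owner owes £350 (running OOP £350). Insurer: £350 − £350 = £0.
#2 (£11,417): £2,796 finishes the deductible; £8,621 goes to coinsurance; coinsurance £8,621 × 50% = £4,310.50. Cost to owner: £7,106.50. OOP to date £7,456.50. Insurer: £11,417 − £7,106.50 = £4,310.50.
#3 (£1,444): deductible met; 50% of £1,444 = £722. Owner pays £722; OOP now £8,178.50. Insurer: £1,444 − £722 = £722.
#4 (£4,025): 50% coinsurance on £4,025 = £2,012.50. Adding that to £8,178.50 gives £10,191, past the £8,300 cap; owner pays only £8,300 − £8,178.50 = £121.50. Plan pays £4,025 − £121.50 = £3,903.50.
Insurer total = bills − owner's total = £17,236 − £8,300 = £8,936.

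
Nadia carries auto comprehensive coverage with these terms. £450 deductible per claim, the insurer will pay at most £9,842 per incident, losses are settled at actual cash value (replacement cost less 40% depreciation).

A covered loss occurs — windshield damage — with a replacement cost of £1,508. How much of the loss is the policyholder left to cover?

£1,053.20

Depreciate 40%: the covered value is £1,508 × 0.6 = £904.80.
Less the £450 deductible: £904.80 − £450 = £454.80.
That's under the £9,842 cap, so the insurer reimburses the full £454.80.
The policyholder bears the rest of the original loss: £1,508 − £454.80 = £1,053.20.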